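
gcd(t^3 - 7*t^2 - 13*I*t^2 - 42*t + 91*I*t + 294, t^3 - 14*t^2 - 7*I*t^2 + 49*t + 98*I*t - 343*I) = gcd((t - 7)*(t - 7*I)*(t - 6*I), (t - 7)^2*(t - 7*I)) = t^2 + t*(-7 - 7*I) + 49*I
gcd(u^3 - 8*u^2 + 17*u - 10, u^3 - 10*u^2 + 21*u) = 1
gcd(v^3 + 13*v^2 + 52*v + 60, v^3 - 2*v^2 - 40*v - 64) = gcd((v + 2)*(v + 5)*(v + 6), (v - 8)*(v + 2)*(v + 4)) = v + 2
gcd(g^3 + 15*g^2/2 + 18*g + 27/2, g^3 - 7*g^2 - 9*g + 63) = g + 3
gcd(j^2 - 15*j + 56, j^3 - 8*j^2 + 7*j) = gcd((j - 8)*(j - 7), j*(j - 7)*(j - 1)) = j - 7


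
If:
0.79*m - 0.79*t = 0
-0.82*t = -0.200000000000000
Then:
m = 0.24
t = 0.24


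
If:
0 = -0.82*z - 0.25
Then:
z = -0.30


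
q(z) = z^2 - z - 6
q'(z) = 2*z - 1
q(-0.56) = -5.13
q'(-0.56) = -2.12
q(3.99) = 5.93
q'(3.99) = 6.98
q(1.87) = -4.37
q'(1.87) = 2.74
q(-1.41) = -2.60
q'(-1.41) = -3.82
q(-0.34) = -5.54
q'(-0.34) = -1.68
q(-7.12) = 51.81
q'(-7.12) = -15.24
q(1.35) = -5.53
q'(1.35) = 1.70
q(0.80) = -6.16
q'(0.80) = 0.60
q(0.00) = -6.00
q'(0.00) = -1.00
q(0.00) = -6.00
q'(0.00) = -1.00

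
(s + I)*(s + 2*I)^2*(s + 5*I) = s^4 + 10*I*s^3 - 33*s^2 - 44*I*s + 20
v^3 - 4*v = v*(v - 2)*(v + 2)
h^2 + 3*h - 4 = (h - 1)*(h + 4)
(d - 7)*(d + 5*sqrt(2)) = d^2 - 7*d + 5*sqrt(2)*d - 35*sqrt(2)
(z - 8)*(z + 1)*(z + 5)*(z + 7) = z^4 + 5*z^3 - 57*z^2 - 341*z - 280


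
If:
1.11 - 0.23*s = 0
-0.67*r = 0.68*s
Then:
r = -4.90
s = 4.83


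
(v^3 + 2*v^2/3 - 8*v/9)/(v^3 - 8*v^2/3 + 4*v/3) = (v + 4/3)/(v - 2)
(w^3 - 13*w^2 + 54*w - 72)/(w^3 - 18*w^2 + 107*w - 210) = (w^2 - 7*w + 12)/(w^2 - 12*w + 35)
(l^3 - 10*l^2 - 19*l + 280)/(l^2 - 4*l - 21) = (l^2 - 3*l - 40)/(l + 3)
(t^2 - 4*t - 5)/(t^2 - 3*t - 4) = (t - 5)/(t - 4)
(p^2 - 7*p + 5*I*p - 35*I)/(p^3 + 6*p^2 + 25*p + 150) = (p - 7)/(p^2 + p*(6 - 5*I) - 30*I)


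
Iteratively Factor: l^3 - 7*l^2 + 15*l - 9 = (l - 3)*(l^2 - 4*l + 3) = (l - 3)^2*(l - 1)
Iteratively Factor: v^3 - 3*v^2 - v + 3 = (v - 3)*(v^2 - 1) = (v - 3)*(v + 1)*(v - 1)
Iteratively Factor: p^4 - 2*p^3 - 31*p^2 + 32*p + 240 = (p - 5)*(p^3 + 3*p^2 - 16*p - 48) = (p - 5)*(p - 4)*(p^2 + 7*p + 12) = (p - 5)*(p - 4)*(p + 4)*(p + 3)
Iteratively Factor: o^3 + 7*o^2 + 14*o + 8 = (o + 4)*(o^2 + 3*o + 2) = (o + 1)*(o + 4)*(o + 2)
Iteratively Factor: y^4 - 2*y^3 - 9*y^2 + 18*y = (y)*(y^3 - 2*y^2 - 9*y + 18) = y*(y + 3)*(y^2 - 5*y + 6) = y*(y - 2)*(y + 3)*(y - 3)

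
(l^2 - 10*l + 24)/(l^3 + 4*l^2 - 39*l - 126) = (l - 4)/(l^2 + 10*l + 21)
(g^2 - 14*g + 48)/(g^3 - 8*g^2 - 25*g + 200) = (g - 6)/(g^2 - 25)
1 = 1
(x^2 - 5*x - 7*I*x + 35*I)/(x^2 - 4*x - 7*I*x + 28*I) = (x - 5)/(x - 4)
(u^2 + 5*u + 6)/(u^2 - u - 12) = (u + 2)/(u - 4)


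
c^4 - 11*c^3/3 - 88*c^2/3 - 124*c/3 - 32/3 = (c - 8)*(c + 1/3)*(c + 2)^2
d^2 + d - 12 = (d - 3)*(d + 4)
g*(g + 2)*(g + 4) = g^3 + 6*g^2 + 8*g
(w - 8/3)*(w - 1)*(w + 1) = w^3 - 8*w^2/3 - w + 8/3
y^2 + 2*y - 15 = (y - 3)*(y + 5)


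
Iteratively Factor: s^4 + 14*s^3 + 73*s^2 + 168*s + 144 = (s + 3)*(s^3 + 11*s^2 + 40*s + 48) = (s + 3)*(s + 4)*(s^2 + 7*s + 12) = (s + 3)^2*(s + 4)*(s + 4)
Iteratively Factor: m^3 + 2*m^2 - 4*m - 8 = (m + 2)*(m^2 - 4) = (m + 2)^2*(m - 2)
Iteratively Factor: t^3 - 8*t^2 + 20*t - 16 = (t - 4)*(t^2 - 4*t + 4) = (t - 4)*(t - 2)*(t - 2)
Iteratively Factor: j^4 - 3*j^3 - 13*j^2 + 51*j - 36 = (j - 3)*(j^3 - 13*j + 12) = (j - 3)*(j - 1)*(j^2 + j - 12) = (j - 3)*(j - 1)*(j + 4)*(j - 3)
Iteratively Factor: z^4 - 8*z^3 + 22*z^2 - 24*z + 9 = (z - 1)*(z^3 - 7*z^2 + 15*z - 9) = (z - 3)*(z - 1)*(z^2 - 4*z + 3) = (z - 3)^2*(z - 1)*(z - 1)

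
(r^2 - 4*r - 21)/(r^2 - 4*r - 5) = (-r^2 + 4*r + 21)/(-r^2 + 4*r + 5)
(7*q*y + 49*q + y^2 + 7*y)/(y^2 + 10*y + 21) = (7*q + y)/(y + 3)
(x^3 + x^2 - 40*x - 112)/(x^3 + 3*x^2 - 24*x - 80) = (x - 7)/(x - 5)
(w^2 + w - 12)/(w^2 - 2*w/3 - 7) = 3*(w + 4)/(3*w + 7)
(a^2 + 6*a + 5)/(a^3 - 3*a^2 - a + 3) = (a + 5)/(a^2 - 4*a + 3)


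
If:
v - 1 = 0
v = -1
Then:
No Solution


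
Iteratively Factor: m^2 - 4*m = (m)*(m - 4)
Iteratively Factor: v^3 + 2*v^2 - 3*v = (v - 1)*(v^2 + 3*v) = (v - 1)*(v + 3)*(v)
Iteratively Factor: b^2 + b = (b)*(b + 1)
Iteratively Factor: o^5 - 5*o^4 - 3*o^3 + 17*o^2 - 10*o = (o - 5)*(o^4 - 3*o^2 + 2*o) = (o - 5)*(o - 1)*(o^3 + o^2 - 2*o) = o*(o - 5)*(o - 1)*(o^2 + o - 2) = o*(o - 5)*(o - 1)*(o + 2)*(o - 1)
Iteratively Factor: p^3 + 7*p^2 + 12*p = (p + 3)*(p^2 + 4*p) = p*(p + 3)*(p + 4)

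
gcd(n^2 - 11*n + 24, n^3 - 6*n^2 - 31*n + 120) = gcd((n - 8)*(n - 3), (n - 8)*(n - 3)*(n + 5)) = n^2 - 11*n + 24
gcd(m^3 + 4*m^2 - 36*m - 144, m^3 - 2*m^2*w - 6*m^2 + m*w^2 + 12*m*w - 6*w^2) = m - 6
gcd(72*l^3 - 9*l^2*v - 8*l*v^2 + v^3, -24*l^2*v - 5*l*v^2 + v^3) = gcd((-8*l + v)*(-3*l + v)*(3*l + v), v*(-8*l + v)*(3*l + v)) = -24*l^2 - 5*l*v + v^2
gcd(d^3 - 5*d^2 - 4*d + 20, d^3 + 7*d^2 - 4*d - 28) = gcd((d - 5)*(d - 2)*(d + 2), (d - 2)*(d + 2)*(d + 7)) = d^2 - 4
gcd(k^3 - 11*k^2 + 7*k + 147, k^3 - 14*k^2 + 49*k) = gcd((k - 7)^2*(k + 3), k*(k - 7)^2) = k^2 - 14*k + 49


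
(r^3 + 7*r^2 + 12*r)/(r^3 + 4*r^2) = (r + 3)/r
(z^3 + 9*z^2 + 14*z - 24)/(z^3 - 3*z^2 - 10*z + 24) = (z^3 + 9*z^2 + 14*z - 24)/(z^3 - 3*z^2 - 10*z + 24)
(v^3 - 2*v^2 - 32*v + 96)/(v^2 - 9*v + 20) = (v^2 + 2*v - 24)/(v - 5)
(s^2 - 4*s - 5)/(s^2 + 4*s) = (s^2 - 4*s - 5)/(s*(s + 4))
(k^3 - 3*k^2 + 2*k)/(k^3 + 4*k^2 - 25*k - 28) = k*(k^2 - 3*k + 2)/(k^3 + 4*k^2 - 25*k - 28)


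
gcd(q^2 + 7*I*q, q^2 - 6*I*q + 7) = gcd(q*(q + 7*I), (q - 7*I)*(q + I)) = 1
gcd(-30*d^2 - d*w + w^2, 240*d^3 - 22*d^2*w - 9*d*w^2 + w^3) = -30*d^2 - d*w + w^2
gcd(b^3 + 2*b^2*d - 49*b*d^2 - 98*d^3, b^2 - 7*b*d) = b - 7*d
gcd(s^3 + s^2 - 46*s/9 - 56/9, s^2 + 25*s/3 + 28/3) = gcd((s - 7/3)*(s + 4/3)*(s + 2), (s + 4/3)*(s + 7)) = s + 4/3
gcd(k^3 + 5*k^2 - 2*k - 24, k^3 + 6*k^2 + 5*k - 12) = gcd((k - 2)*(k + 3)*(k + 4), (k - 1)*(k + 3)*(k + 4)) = k^2 + 7*k + 12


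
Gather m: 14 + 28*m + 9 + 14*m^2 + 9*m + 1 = 14*m^2 + 37*m + 24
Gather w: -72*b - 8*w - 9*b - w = -81*b - 9*w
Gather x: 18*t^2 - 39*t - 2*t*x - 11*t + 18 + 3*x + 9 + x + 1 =18*t^2 - 50*t + x*(4 - 2*t) + 28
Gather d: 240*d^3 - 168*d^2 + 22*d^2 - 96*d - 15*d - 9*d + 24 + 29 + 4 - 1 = 240*d^3 - 146*d^2 - 120*d + 56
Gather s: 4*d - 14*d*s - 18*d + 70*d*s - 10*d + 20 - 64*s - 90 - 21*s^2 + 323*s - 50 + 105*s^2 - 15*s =-24*d + 84*s^2 + s*(56*d + 244) - 120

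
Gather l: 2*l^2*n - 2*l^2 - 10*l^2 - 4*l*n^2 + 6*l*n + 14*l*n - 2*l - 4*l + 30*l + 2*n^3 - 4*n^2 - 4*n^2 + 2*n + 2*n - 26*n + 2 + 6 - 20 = l^2*(2*n - 12) + l*(-4*n^2 + 20*n + 24) + 2*n^3 - 8*n^2 - 22*n - 12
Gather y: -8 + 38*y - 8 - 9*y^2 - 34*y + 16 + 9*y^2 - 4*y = 0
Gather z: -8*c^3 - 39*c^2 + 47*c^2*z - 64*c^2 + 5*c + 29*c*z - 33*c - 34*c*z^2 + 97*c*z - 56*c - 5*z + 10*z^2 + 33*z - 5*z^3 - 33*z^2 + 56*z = -8*c^3 - 103*c^2 - 84*c - 5*z^3 + z^2*(-34*c - 23) + z*(47*c^2 + 126*c + 84)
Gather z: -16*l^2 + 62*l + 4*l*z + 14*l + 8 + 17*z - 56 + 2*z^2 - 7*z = -16*l^2 + 76*l + 2*z^2 + z*(4*l + 10) - 48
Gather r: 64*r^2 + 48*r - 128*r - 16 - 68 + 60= 64*r^2 - 80*r - 24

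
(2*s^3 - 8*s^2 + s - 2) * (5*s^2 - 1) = 10*s^5 - 40*s^4 + 3*s^3 - 2*s^2 - s + 2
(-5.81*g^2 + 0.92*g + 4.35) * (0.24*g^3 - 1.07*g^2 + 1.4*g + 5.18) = -1.3944*g^5 + 6.4375*g^4 - 8.0744*g^3 - 33.4623*g^2 + 10.8556*g + 22.533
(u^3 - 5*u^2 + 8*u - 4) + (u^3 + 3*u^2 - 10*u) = 2*u^3 - 2*u^2 - 2*u - 4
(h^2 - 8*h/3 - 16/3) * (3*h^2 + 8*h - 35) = 3*h^4 - 217*h^2/3 + 152*h/3 + 560/3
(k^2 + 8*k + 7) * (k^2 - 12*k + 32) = k^4 - 4*k^3 - 57*k^2 + 172*k + 224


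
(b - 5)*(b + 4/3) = b^2 - 11*b/3 - 20/3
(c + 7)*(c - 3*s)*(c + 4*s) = c^3 + c^2*s + 7*c^2 - 12*c*s^2 + 7*c*s - 84*s^2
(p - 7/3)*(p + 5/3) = p^2 - 2*p/3 - 35/9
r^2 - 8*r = r*(r - 8)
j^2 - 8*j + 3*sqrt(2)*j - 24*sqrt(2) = (j - 8)*(j + 3*sqrt(2))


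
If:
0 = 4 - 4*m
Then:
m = 1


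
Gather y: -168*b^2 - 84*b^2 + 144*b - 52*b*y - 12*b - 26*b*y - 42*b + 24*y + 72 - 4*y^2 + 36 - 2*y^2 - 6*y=-252*b^2 + 90*b - 6*y^2 + y*(18 - 78*b) + 108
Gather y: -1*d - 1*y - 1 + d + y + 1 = 0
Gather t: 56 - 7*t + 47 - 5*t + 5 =108 - 12*t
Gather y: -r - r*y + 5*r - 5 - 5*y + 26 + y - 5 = 4*r + y*(-r - 4) + 16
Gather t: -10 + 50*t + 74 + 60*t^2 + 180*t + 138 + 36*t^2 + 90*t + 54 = 96*t^2 + 320*t + 256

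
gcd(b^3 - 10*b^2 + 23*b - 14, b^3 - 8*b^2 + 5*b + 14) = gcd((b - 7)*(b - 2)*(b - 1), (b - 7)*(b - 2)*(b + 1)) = b^2 - 9*b + 14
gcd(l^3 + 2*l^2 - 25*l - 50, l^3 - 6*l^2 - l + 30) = l^2 - 3*l - 10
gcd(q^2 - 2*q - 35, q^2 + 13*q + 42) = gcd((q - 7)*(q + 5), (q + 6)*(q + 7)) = 1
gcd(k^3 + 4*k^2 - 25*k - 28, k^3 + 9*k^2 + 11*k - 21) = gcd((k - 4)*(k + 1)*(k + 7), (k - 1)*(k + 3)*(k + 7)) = k + 7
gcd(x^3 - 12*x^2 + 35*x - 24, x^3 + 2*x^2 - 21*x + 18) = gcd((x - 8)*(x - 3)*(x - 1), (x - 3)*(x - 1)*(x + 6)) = x^2 - 4*x + 3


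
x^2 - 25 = (x - 5)*(x + 5)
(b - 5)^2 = b^2 - 10*b + 25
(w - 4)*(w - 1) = w^2 - 5*w + 4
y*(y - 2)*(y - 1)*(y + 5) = y^4 + 2*y^3 - 13*y^2 + 10*y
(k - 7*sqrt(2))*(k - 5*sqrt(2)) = k^2 - 12*sqrt(2)*k + 70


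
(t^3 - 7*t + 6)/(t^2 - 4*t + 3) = (t^2 + t - 6)/(t - 3)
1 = 1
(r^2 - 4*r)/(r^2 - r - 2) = r*(4 - r)/(-r^2 + r + 2)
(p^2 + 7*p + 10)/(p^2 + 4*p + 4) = (p + 5)/(p + 2)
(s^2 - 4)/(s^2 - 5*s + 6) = (s + 2)/(s - 3)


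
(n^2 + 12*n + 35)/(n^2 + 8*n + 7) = (n + 5)/(n + 1)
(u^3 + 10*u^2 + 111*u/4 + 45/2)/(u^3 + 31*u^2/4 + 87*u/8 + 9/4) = 2*(2*u + 5)/(4*u + 1)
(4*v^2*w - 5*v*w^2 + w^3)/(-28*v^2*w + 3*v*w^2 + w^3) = (-v + w)/(7*v + w)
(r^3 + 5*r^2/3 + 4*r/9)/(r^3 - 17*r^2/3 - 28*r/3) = (r + 1/3)/(r - 7)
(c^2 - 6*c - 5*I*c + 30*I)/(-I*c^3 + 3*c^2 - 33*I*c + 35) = I*(c - 6)/(c^2 + 8*I*c - 7)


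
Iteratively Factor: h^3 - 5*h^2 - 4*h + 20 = (h - 5)*(h^2 - 4) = (h - 5)*(h + 2)*(h - 2)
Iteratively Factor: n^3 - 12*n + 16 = (n + 4)*(n^2 - 4*n + 4) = (n - 2)*(n + 4)*(n - 2)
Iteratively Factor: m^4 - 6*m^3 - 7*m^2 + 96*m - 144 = (m - 4)*(m^3 - 2*m^2 - 15*m + 36) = (m - 4)*(m - 3)*(m^2 + m - 12) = (m - 4)*(m - 3)*(m + 4)*(m - 3)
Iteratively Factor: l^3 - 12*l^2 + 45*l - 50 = (l - 5)*(l^2 - 7*l + 10) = (l - 5)*(l - 2)*(l - 5)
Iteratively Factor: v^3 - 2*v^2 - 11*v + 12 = (v + 3)*(v^2 - 5*v + 4) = (v - 1)*(v + 3)*(v - 4)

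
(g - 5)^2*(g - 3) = g^3 - 13*g^2 + 55*g - 75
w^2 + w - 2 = (w - 1)*(w + 2)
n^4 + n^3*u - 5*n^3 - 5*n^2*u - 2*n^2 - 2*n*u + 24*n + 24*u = (n - 4)*(n - 3)*(n + 2)*(n + u)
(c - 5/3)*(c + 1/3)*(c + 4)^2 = c^4 + 20*c^3/3 + 43*c^2/9 - 232*c/9 - 80/9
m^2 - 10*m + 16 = (m - 8)*(m - 2)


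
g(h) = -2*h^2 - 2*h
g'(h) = -4*h - 2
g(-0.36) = 0.46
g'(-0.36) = -0.56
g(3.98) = -39.64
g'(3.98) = -17.92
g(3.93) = -38.75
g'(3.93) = -17.72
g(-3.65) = -19.34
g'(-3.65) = 12.60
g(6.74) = -104.34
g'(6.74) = -28.96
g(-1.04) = -0.08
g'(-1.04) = 2.16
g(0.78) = -2.78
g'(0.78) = -5.12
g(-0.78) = 0.34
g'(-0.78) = 1.12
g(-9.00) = -144.00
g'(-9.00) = 34.00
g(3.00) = -24.00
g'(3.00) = -14.00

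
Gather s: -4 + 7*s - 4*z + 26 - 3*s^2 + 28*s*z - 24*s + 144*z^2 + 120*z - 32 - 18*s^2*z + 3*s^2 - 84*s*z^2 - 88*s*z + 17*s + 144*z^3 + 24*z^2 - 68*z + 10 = -18*s^2*z + s*(-84*z^2 - 60*z) + 144*z^3 + 168*z^2 + 48*z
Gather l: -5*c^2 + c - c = -5*c^2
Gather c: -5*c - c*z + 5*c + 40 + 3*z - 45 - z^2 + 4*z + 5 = -c*z - z^2 + 7*z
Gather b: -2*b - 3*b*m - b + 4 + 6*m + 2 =b*(-3*m - 3) + 6*m + 6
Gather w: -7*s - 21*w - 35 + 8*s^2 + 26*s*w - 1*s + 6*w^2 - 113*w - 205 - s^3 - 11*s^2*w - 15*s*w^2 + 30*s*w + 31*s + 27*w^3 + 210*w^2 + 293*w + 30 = -s^3 + 8*s^2 + 23*s + 27*w^3 + w^2*(216 - 15*s) + w*(-11*s^2 + 56*s + 159) - 210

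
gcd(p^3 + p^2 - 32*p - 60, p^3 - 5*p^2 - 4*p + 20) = p + 2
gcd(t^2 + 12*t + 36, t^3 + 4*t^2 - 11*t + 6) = t + 6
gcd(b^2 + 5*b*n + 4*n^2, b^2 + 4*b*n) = b + 4*n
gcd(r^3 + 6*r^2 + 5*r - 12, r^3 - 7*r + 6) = r^2 + 2*r - 3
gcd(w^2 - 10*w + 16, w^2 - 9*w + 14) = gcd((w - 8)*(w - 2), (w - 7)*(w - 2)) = w - 2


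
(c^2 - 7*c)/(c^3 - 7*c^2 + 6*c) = (c - 7)/(c^2 - 7*c + 6)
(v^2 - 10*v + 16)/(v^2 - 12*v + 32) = (v - 2)/(v - 4)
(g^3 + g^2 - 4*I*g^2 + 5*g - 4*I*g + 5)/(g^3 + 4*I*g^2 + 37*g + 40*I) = (g + 1)/(g + 8*I)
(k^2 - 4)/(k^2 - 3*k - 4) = (4 - k^2)/(-k^2 + 3*k + 4)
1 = 1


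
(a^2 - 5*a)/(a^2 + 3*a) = (a - 5)/(a + 3)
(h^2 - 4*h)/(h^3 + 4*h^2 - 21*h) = (h - 4)/(h^2 + 4*h - 21)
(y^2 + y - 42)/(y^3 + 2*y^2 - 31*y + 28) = (y - 6)/(y^2 - 5*y + 4)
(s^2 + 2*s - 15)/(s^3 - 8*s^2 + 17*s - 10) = (s^2 + 2*s - 15)/(s^3 - 8*s^2 + 17*s - 10)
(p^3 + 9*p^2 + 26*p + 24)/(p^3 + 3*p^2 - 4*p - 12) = (p + 4)/(p - 2)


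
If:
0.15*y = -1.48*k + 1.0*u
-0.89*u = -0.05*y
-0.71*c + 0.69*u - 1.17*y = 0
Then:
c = -1.59329007754392*y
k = -0.0633920437291224*y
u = 0.0561797752808989*y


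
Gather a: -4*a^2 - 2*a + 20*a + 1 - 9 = -4*a^2 + 18*a - 8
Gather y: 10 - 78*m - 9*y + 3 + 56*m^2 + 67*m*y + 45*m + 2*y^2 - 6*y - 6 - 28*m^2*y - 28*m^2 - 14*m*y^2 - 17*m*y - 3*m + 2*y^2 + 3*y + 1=28*m^2 - 36*m + y^2*(4 - 14*m) + y*(-28*m^2 + 50*m - 12) + 8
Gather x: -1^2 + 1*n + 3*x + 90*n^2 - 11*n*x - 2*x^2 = 90*n^2 + n - 2*x^2 + x*(3 - 11*n) - 1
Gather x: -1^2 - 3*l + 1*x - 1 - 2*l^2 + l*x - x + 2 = -2*l^2 + l*x - 3*l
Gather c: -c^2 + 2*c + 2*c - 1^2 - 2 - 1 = -c^2 + 4*c - 4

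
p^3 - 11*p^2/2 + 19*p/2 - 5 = (p - 5/2)*(p - 2)*(p - 1)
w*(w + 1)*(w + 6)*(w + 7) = w^4 + 14*w^3 + 55*w^2 + 42*w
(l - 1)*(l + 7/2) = l^2 + 5*l/2 - 7/2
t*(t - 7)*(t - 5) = t^3 - 12*t^2 + 35*t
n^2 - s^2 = (n - s)*(n + s)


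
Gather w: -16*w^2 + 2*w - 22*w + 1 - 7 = -16*w^2 - 20*w - 6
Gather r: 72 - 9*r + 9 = 81 - 9*r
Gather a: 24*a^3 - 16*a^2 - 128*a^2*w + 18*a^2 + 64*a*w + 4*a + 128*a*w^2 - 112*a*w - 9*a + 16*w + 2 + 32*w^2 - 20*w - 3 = 24*a^3 + a^2*(2 - 128*w) + a*(128*w^2 - 48*w - 5) + 32*w^2 - 4*w - 1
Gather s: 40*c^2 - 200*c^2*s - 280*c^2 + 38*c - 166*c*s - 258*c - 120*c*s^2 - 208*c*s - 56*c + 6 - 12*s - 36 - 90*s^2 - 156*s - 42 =-240*c^2 - 276*c + s^2*(-120*c - 90) + s*(-200*c^2 - 374*c - 168) - 72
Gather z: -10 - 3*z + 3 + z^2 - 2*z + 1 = z^2 - 5*z - 6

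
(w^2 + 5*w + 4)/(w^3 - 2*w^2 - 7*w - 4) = (w + 4)/(w^2 - 3*w - 4)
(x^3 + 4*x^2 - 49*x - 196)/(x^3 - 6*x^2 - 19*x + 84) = (x + 7)/(x - 3)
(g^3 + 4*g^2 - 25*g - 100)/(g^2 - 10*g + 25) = (g^2 + 9*g + 20)/(g - 5)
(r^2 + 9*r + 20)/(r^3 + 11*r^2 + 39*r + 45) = (r + 4)/(r^2 + 6*r + 9)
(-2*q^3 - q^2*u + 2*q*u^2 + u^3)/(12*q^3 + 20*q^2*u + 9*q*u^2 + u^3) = (-q + u)/(6*q + u)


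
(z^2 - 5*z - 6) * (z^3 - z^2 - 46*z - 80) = z^5 - 6*z^4 - 47*z^3 + 156*z^2 + 676*z + 480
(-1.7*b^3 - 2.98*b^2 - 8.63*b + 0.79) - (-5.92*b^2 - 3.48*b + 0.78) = -1.7*b^3 + 2.94*b^2 - 5.15*b + 0.01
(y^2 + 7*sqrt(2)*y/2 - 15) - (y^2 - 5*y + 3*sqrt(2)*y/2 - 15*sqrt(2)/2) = 2*sqrt(2)*y + 5*y - 15 + 15*sqrt(2)/2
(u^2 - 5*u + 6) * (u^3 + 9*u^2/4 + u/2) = u^5 - 11*u^4/4 - 19*u^3/4 + 11*u^2 + 3*u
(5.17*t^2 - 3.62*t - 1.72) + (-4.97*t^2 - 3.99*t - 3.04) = 0.2*t^2 - 7.61*t - 4.76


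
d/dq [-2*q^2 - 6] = -4*q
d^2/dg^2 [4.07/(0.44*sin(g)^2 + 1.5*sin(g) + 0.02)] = (-3.151808*sin(g)^4 - 8.0586*sin(g)^3 - 4.286524*sin(g)^2 + 16.2393*sin(g) + 18.243368)/(0.44*sin(g)^2 + 1.5*sin(g) + 0.02)^3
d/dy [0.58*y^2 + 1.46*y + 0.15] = 1.16*y + 1.46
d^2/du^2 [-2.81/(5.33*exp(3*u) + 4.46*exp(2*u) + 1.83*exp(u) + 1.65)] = (-2.81*(15.99*exp(2*u) + 8.92*exp(u) + 1.83)*(31.98*exp(2*u) + 17.84*exp(u) + 3.66)*exp(u) + (134.7957*exp(2*u) + 50.1304*exp(u) + 5.1423)*(5.33*exp(3*u) + 4.46*exp(2*u) + 1.83*exp(u) + 1.65))*exp(u)/(5.33*exp(3*u) + 4.46*exp(2*u) + 1.83*exp(u) + 1.65)^3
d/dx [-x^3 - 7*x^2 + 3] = x*(-3*x - 14)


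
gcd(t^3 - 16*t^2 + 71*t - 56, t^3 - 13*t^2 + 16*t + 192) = t - 8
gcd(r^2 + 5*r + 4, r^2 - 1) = r + 1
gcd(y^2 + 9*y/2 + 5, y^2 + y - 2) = y + 2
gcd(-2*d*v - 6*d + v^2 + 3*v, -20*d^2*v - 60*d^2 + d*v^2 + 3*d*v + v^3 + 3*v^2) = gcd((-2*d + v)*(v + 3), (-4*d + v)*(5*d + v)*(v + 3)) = v + 3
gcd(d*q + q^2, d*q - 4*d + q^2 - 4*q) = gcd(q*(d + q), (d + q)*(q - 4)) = d + q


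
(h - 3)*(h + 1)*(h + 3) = h^3 + h^2 - 9*h - 9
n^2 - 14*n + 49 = (n - 7)^2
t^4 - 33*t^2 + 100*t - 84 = (t - 3)*(t - 2)^2*(t + 7)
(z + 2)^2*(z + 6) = z^3 + 10*z^2 + 28*z + 24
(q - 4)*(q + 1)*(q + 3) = q^3 - 13*q - 12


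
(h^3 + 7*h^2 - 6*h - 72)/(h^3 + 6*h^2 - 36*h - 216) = (h^2 + h - 12)/(h^2 - 36)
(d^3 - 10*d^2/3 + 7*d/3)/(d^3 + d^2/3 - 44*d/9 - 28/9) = 3*d*(d - 1)/(3*d^2 + 8*d + 4)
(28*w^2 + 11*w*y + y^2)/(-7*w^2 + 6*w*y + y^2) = (4*w + y)/(-w + y)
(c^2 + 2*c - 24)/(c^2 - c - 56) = (-c^2 - 2*c + 24)/(-c^2 + c + 56)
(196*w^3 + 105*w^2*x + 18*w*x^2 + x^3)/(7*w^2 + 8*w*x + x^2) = (28*w^2 + 11*w*x + x^2)/(w + x)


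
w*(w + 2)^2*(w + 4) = w^4 + 8*w^3 + 20*w^2 + 16*w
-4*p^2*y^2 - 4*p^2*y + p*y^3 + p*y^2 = y*(-4*p + y)*(p*y + p)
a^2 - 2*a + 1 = (a - 1)^2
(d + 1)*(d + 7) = d^2 + 8*d + 7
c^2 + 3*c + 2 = (c + 1)*(c + 2)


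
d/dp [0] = 0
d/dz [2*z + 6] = 2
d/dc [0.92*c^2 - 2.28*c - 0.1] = 1.84*c - 2.28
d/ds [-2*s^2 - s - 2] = -4*s - 1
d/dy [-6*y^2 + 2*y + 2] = 2 - 12*y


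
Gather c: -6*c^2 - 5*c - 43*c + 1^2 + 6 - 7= -6*c^2 - 48*c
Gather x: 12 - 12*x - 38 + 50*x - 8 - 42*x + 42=8 - 4*x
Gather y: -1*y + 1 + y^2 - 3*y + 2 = y^2 - 4*y + 3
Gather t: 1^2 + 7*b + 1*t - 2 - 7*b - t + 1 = 0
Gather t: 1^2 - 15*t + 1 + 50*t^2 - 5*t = 50*t^2 - 20*t + 2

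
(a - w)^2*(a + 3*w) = a^3 + a^2*w - 5*a*w^2 + 3*w^3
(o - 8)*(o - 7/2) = o^2 - 23*o/2 + 28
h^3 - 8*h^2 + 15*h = h*(h - 5)*(h - 3)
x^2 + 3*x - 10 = (x - 2)*(x + 5)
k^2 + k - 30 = (k - 5)*(k + 6)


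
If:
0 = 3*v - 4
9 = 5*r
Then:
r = 9/5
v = 4/3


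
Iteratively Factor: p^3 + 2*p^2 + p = (p)*(p^2 + 2*p + 1) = p*(p + 1)*(p + 1)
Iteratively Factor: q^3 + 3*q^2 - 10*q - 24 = (q + 4)*(q^2 - q - 6) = (q + 2)*(q + 4)*(q - 3)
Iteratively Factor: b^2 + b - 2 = (b - 1)*(b + 2)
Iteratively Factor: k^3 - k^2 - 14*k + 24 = (k - 2)*(k^2 + k - 12) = (k - 2)*(k + 4)*(k - 3)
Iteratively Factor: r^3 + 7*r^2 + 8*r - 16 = (r - 1)*(r^2 + 8*r + 16) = (r - 1)*(r + 4)*(r + 4)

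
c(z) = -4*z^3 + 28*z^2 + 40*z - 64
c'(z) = -12*z^2 + 56*z + 40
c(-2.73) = 116.87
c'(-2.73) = -202.31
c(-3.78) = 400.92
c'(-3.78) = -343.14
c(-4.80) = 831.49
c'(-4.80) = -505.28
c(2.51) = 149.55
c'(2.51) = 104.96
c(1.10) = 8.56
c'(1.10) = 87.08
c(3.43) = 241.20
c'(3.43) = 90.90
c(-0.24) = -71.93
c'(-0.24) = 25.87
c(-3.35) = 266.61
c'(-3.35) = -282.27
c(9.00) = -352.00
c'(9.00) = -428.00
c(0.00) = -64.00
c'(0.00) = 40.00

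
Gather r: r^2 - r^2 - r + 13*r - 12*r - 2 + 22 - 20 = 0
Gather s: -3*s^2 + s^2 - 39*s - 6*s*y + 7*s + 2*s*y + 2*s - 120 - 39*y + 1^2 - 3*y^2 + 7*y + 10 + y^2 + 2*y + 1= -2*s^2 + s*(-4*y - 30) - 2*y^2 - 30*y - 108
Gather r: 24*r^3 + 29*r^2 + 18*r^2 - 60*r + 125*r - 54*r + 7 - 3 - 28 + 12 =24*r^3 + 47*r^2 + 11*r - 12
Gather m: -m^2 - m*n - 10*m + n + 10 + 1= -m^2 + m*(-n - 10) + n + 11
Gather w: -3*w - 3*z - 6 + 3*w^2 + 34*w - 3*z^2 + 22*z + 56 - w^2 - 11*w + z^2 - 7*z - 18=2*w^2 + 20*w - 2*z^2 + 12*z + 32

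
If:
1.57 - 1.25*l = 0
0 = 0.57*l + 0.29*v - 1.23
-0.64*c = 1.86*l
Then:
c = -3.65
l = 1.26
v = 1.77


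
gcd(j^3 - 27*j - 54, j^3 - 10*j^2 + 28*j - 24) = j - 6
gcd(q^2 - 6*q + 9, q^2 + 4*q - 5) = 1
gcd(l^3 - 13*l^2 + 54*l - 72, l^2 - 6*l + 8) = l - 4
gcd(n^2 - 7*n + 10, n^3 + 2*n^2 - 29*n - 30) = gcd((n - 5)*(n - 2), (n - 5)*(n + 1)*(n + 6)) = n - 5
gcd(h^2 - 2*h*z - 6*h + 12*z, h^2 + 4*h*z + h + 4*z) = 1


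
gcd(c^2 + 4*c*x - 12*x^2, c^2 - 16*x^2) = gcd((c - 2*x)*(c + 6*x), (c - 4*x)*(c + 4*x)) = 1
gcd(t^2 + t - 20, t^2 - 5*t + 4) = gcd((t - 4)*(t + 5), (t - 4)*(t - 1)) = t - 4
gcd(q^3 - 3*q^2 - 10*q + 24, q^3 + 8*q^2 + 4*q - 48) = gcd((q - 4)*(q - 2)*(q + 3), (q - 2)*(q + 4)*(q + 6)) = q - 2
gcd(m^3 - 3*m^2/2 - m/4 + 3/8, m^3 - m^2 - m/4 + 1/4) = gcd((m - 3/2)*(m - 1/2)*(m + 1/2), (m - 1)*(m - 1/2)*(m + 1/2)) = m^2 - 1/4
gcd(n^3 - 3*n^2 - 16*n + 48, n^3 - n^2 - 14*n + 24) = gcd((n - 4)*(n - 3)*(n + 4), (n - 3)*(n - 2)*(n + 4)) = n^2 + n - 12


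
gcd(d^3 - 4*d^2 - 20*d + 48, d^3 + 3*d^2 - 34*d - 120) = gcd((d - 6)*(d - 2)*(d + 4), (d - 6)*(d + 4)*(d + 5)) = d^2 - 2*d - 24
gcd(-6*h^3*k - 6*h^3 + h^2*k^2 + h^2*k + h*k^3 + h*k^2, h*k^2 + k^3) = 1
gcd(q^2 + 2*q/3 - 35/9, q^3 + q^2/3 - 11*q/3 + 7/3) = q + 7/3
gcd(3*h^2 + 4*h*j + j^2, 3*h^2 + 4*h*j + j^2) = 3*h^2 + 4*h*j + j^2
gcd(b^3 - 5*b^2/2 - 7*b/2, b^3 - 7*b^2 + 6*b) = b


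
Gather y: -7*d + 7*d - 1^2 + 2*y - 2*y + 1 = 0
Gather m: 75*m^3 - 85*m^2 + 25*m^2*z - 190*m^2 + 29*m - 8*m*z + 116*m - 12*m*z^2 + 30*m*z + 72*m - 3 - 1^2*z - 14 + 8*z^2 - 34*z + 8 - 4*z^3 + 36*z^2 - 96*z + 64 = 75*m^3 + m^2*(25*z - 275) + m*(-12*z^2 + 22*z + 217) - 4*z^3 + 44*z^2 - 131*z + 55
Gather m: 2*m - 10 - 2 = 2*m - 12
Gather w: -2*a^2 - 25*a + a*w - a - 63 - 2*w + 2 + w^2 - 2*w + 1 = -2*a^2 - 26*a + w^2 + w*(a - 4) - 60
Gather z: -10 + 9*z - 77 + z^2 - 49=z^2 + 9*z - 136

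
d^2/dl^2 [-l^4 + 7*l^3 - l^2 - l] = -12*l^2 + 42*l - 2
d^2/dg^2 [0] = 0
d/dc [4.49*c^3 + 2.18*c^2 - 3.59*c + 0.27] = 13.47*c^2 + 4.36*c - 3.59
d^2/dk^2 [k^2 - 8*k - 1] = 2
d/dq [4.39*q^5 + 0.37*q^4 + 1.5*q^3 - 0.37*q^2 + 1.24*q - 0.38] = 21.95*q^4 + 1.48*q^3 + 4.5*q^2 - 0.74*q + 1.24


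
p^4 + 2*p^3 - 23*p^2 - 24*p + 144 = (p - 3)^2*(p + 4)^2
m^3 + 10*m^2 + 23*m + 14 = (m + 1)*(m + 2)*(m + 7)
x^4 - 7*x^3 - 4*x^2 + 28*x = x*(x - 7)*(x - 2)*(x + 2)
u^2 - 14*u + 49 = (u - 7)^2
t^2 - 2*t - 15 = (t - 5)*(t + 3)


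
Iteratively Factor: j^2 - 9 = (j + 3)*(j - 3)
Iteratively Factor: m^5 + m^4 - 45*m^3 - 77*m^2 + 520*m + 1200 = (m - 5)*(m^4 + 6*m^3 - 15*m^2 - 152*m - 240) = (m - 5)*(m + 4)*(m^3 + 2*m^2 - 23*m - 60) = (m - 5)^2*(m + 4)*(m^2 + 7*m + 12) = (m - 5)^2*(m + 3)*(m + 4)*(m + 4)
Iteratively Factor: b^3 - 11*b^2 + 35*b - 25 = (b - 5)*(b^2 - 6*b + 5) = (b - 5)^2*(b - 1)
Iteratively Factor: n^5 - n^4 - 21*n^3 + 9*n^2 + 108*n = (n + 3)*(n^4 - 4*n^3 - 9*n^2 + 36*n) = (n - 3)*(n + 3)*(n^3 - n^2 - 12*n) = (n - 4)*(n - 3)*(n + 3)*(n^2 + 3*n) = n*(n - 4)*(n - 3)*(n + 3)*(n + 3)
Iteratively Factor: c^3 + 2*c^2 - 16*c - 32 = (c + 4)*(c^2 - 2*c - 8) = (c + 2)*(c + 4)*(c - 4)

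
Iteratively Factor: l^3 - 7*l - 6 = (l + 1)*(l^2 - l - 6) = (l - 3)*(l + 1)*(l + 2)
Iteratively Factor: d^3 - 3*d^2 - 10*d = (d)*(d^2 - 3*d - 10) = d*(d - 5)*(d + 2)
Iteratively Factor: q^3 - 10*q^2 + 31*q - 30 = (q - 2)*(q^2 - 8*q + 15) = (q - 5)*(q - 2)*(q - 3)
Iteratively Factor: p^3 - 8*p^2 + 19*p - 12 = (p - 3)*(p^2 - 5*p + 4) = (p - 3)*(p - 1)*(p - 4)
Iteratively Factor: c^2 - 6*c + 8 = (c - 2)*(c - 4)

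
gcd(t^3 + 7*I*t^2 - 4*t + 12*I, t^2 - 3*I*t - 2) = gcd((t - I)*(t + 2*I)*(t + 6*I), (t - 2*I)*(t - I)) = t - I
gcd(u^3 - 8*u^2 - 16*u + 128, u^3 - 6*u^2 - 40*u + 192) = u^2 - 12*u + 32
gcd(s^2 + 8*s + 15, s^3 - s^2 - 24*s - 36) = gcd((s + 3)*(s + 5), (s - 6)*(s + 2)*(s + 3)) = s + 3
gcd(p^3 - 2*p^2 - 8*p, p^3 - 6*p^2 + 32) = p^2 - 2*p - 8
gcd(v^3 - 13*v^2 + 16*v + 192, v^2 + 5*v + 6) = v + 3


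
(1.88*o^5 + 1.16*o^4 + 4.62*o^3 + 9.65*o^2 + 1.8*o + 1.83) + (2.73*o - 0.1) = 1.88*o^5 + 1.16*o^4 + 4.62*o^3 + 9.65*o^2 + 4.53*o + 1.73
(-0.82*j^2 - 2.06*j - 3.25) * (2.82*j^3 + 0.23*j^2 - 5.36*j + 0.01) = -2.3124*j^5 - 5.9978*j^4 - 5.2436*j^3 + 10.2859*j^2 + 17.3994*j - 0.0325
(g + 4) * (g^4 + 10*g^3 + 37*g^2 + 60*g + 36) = g^5 + 14*g^4 + 77*g^3 + 208*g^2 + 276*g + 144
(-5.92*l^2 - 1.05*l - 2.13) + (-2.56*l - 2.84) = -5.92*l^2 - 3.61*l - 4.97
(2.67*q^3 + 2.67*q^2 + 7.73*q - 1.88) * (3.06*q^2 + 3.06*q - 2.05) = 8.1702*q^5 + 16.3404*q^4 + 26.3505*q^3 + 12.4275*q^2 - 21.5993*q + 3.854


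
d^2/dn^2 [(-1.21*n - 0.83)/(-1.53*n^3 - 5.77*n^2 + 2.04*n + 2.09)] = (16.994934*n^5 + 87.40737*n^4 + 205.35929*n^3 + 196.68567*n^2 + 44.85648*n + 16.608782)/(3.581577*n^9 + 40.520979*n^8 + 138.488103*n^7 + 69.366646*n^6 - 295.355178*n^5 - 97.569339*n^4 + 159.165747*n^3 + 49.518579*n^2 - 26.732772*n - 9.129329)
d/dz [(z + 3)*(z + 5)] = 2*z + 8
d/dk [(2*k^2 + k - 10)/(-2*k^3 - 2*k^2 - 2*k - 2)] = (-(4*k + 1)*(k^3 + k^2 + k + 1) + (2*k^2 + k - 10)*(3*k^2 + 2*k + 1))/(2*(k^3 + k^2 + k + 1)^2)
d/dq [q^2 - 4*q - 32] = 2*q - 4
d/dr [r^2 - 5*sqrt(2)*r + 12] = 2*r - 5*sqrt(2)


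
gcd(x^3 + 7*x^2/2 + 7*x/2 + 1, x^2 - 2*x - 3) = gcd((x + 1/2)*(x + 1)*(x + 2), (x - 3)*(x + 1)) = x + 1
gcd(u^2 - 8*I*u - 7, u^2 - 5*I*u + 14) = u - 7*I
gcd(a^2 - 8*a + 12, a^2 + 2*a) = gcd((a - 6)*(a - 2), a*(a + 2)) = 1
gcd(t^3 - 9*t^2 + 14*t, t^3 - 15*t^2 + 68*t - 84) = t^2 - 9*t + 14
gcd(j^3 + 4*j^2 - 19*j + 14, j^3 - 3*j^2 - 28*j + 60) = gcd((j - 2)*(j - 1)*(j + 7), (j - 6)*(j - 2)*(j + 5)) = j - 2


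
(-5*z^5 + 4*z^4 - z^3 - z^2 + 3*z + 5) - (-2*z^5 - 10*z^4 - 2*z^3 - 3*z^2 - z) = -3*z^5 + 14*z^4 + z^3 + 2*z^2 + 4*z + 5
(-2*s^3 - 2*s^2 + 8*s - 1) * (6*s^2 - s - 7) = -12*s^5 - 10*s^4 + 64*s^3 - 55*s + 7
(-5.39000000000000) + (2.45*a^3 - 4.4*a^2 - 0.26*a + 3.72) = 2.45*a^3 - 4.4*a^2 - 0.26*a - 1.67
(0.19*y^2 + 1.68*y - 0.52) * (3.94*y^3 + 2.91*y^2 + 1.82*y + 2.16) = 0.7486*y^5 + 7.1721*y^4 + 3.1858*y^3 + 1.9548*y^2 + 2.6824*y - 1.1232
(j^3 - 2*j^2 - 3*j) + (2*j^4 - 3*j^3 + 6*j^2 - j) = 2*j^4 - 2*j^3 + 4*j^2 - 4*j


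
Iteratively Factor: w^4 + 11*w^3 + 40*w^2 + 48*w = (w + 4)*(w^3 + 7*w^2 + 12*w) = (w + 3)*(w + 4)*(w^2 + 4*w) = w*(w + 3)*(w + 4)*(w + 4)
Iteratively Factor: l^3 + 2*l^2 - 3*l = (l + 3)*(l^2 - l) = (l - 1)*(l + 3)*(l)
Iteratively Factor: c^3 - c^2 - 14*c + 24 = (c - 3)*(c^2 + 2*c - 8) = (c - 3)*(c - 2)*(c + 4)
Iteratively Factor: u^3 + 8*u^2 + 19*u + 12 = (u + 3)*(u^2 + 5*u + 4) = (u + 1)*(u + 3)*(u + 4)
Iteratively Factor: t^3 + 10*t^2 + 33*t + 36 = (t + 3)*(t^2 + 7*t + 12) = (t + 3)*(t + 4)*(t + 3)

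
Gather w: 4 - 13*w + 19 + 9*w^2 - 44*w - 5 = 9*w^2 - 57*w + 18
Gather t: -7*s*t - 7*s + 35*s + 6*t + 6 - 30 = 28*s + t*(6 - 7*s) - 24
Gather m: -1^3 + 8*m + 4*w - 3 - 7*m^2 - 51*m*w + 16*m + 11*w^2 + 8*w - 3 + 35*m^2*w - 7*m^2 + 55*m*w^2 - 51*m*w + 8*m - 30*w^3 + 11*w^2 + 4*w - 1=m^2*(35*w - 14) + m*(55*w^2 - 102*w + 32) - 30*w^3 + 22*w^2 + 16*w - 8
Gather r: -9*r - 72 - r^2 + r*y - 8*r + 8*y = -r^2 + r*(y - 17) + 8*y - 72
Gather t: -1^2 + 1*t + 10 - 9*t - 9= -8*t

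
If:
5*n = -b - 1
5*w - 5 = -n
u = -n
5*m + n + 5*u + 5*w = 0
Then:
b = 25*w - 26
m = 4 - 5*w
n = 5 - 5*w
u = 5*w - 5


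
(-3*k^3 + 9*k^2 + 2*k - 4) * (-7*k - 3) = 21*k^4 - 54*k^3 - 41*k^2 + 22*k + 12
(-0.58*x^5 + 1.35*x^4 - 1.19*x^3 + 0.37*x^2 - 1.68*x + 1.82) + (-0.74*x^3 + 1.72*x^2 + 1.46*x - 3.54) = -0.58*x^5 + 1.35*x^4 - 1.93*x^3 + 2.09*x^2 - 0.22*x - 1.72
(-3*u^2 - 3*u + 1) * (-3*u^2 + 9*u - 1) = 9*u^4 - 18*u^3 - 27*u^2 + 12*u - 1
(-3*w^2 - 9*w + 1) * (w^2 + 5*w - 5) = -3*w^4 - 24*w^3 - 29*w^2 + 50*w - 5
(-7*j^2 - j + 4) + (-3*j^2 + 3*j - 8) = -10*j^2 + 2*j - 4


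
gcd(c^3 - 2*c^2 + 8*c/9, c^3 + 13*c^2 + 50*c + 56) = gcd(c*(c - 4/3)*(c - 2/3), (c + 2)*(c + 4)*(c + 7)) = 1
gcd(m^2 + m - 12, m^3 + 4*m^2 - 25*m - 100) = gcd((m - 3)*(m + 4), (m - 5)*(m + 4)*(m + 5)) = m + 4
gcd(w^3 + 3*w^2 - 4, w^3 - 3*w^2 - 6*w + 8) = w^2 + w - 2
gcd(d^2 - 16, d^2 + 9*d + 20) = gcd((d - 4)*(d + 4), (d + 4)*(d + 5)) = d + 4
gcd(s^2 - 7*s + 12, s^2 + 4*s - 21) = s - 3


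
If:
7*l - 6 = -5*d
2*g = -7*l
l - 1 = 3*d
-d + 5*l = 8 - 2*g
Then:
No Solution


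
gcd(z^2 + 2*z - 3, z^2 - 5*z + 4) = z - 1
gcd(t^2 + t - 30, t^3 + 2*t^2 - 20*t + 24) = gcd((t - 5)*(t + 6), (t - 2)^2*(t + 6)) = t + 6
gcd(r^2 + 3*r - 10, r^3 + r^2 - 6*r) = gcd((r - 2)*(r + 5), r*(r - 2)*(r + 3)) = r - 2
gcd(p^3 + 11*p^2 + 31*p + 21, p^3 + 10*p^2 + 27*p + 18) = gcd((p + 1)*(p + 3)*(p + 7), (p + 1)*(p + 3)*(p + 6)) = p^2 + 4*p + 3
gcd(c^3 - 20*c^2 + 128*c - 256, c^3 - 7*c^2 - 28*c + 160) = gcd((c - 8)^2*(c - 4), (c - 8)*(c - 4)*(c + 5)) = c^2 - 12*c + 32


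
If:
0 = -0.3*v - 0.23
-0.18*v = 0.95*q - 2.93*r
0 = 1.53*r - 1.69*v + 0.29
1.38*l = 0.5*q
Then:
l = -1.11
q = -3.05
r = -1.04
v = -0.77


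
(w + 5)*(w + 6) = w^2 + 11*w + 30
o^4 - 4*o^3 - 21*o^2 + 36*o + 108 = (o - 6)*(o - 3)*(o + 2)*(o + 3)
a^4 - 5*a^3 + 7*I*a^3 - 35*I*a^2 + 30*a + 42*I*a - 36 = (a - 3)*(a - 2)*(a + I)*(a + 6*I)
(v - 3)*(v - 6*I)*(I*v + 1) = I*v^3 + 7*v^2 - 3*I*v^2 - 21*v - 6*I*v + 18*I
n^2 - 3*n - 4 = (n - 4)*(n + 1)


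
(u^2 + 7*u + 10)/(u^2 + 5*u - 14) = (u^2 + 7*u + 10)/(u^2 + 5*u - 14)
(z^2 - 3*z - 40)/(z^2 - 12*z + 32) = (z + 5)/(z - 4)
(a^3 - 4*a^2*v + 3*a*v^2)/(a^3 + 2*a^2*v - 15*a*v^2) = (a - v)/(a + 5*v)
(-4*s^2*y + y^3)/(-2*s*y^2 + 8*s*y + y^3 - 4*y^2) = (2*s + y)/(y - 4)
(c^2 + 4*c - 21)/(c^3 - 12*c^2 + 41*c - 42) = (c + 7)/(c^2 - 9*c + 14)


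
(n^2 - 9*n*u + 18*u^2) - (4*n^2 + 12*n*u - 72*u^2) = -3*n^2 - 21*n*u + 90*u^2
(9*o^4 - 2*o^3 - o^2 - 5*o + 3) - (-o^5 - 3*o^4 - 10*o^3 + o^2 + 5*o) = o^5 + 12*o^4 + 8*o^3 - 2*o^2 - 10*o + 3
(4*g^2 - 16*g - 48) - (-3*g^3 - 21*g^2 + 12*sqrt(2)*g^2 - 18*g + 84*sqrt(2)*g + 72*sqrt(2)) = 3*g^3 - 12*sqrt(2)*g^2 + 25*g^2 - 84*sqrt(2)*g + 2*g - 72*sqrt(2) - 48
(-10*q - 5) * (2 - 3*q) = 30*q^2 - 5*q - 10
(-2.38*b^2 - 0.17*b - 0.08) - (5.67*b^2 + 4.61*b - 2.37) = -8.05*b^2 - 4.78*b + 2.29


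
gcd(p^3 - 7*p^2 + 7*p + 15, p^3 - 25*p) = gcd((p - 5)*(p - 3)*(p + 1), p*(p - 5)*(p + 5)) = p - 5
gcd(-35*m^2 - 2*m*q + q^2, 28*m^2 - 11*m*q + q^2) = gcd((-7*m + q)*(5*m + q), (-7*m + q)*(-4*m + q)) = -7*m + q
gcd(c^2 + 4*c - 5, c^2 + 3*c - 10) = c + 5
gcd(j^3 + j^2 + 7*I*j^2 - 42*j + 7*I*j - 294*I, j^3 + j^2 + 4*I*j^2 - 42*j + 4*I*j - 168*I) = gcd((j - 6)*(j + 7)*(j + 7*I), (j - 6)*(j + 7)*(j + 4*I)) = j^2 + j - 42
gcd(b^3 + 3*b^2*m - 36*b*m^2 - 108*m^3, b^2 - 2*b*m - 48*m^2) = b + 6*m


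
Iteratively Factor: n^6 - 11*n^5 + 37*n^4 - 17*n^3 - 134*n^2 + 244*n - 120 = (n - 2)*(n^5 - 9*n^4 + 19*n^3 + 21*n^2 - 92*n + 60) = (n - 3)*(n - 2)*(n^4 - 6*n^3 + n^2 + 24*n - 20) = (n - 3)*(n - 2)^2*(n^3 - 4*n^2 - 7*n + 10) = (n - 5)*(n - 3)*(n - 2)^2*(n^2 + n - 2) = (n - 5)*(n - 3)*(n - 2)^2*(n - 1)*(n + 2)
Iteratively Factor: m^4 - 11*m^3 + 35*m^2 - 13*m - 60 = (m + 1)*(m^3 - 12*m^2 + 47*m - 60) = (m - 3)*(m + 1)*(m^2 - 9*m + 20) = (m - 5)*(m - 3)*(m + 1)*(m - 4)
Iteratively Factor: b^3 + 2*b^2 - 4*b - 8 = (b + 2)*(b^2 - 4) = (b + 2)^2*(b - 2)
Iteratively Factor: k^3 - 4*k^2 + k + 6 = (k - 2)*(k^2 - 2*k - 3) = (k - 2)*(k + 1)*(k - 3)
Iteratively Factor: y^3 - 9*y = (y + 3)*(y^2 - 3*y) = (y - 3)*(y + 3)*(y)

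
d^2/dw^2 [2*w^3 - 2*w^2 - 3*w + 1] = 12*w - 4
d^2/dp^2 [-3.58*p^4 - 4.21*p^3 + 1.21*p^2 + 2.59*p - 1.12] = -42.96*p^2 - 25.26*p + 2.42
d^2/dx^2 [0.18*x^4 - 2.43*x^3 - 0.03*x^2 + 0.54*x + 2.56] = 2.16*x^2 - 14.58*x - 0.06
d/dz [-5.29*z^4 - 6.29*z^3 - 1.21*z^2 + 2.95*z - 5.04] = -21.16*z^3 - 18.87*z^2 - 2.42*z + 2.95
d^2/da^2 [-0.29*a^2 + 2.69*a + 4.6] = -0.580000000000000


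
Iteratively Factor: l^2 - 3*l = (l)*(l - 3)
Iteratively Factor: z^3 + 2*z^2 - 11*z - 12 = (z - 3)*(z^2 + 5*z + 4) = (z - 3)*(z + 1)*(z + 4)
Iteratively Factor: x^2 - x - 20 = (x + 4)*(x - 5)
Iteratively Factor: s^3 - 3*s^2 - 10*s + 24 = (s - 4)*(s^2 + s - 6) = (s - 4)*(s + 3)*(s - 2)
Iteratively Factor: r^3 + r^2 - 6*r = (r)*(r^2 + r - 6) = r*(r - 2)*(r + 3)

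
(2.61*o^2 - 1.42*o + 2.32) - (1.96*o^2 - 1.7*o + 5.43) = 0.65*o^2 + 0.28*o - 3.11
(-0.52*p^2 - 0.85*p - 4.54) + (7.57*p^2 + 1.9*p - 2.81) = 7.05*p^2 + 1.05*p - 7.35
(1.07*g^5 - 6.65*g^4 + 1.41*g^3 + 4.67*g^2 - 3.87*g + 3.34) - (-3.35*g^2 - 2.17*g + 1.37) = 1.07*g^5 - 6.65*g^4 + 1.41*g^3 + 8.02*g^2 - 1.7*g + 1.97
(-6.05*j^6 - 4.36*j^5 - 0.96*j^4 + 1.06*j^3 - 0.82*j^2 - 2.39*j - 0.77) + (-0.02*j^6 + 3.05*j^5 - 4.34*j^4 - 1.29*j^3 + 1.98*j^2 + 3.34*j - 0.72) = -6.07*j^6 - 1.31*j^5 - 5.3*j^4 - 0.23*j^3 + 1.16*j^2 + 0.95*j - 1.49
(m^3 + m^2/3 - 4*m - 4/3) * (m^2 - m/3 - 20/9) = m^5 - 19*m^3/3 - 20*m^2/27 + 28*m/3 + 80/27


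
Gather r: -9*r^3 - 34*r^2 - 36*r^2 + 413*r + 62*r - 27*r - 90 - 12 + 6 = -9*r^3 - 70*r^2 + 448*r - 96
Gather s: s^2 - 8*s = s^2 - 8*s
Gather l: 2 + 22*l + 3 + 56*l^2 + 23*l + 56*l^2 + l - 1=112*l^2 + 46*l + 4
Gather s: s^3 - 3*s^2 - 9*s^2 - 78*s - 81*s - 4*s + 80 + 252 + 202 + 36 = s^3 - 12*s^2 - 163*s + 570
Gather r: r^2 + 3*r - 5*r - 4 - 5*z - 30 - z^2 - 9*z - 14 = r^2 - 2*r - z^2 - 14*z - 48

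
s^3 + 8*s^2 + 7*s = s*(s + 1)*(s + 7)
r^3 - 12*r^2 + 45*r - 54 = (r - 6)*(r - 3)^2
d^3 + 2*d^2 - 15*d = d*(d - 3)*(d + 5)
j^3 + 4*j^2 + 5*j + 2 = (j + 1)^2*(j + 2)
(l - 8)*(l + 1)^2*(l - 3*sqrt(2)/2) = l^4 - 6*l^3 - 3*sqrt(2)*l^3/2 - 15*l^2 + 9*sqrt(2)*l^2 - 8*l + 45*sqrt(2)*l/2 + 12*sqrt(2)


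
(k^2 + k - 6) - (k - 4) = k^2 - 2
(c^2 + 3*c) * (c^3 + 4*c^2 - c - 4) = c^5 + 7*c^4 + 11*c^3 - 7*c^2 - 12*c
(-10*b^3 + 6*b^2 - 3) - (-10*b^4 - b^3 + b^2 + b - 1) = 10*b^4 - 9*b^3 + 5*b^2 - b - 2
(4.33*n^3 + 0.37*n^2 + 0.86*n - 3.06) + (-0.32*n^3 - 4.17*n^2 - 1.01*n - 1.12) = 4.01*n^3 - 3.8*n^2 - 0.15*n - 4.18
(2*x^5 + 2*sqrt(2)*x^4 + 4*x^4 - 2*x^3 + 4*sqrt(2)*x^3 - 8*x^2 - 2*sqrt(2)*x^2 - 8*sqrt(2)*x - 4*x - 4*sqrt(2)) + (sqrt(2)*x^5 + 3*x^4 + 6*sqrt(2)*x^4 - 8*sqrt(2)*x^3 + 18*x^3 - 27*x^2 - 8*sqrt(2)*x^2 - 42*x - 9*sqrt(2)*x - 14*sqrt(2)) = sqrt(2)*x^5 + 2*x^5 + 7*x^4 + 8*sqrt(2)*x^4 - 4*sqrt(2)*x^3 + 16*x^3 - 35*x^2 - 10*sqrt(2)*x^2 - 46*x - 17*sqrt(2)*x - 18*sqrt(2)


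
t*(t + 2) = t^2 + 2*t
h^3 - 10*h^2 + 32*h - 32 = (h - 4)^2*(h - 2)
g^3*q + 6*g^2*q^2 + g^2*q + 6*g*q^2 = g*(g + 6*q)*(g*q + q)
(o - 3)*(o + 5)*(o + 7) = o^3 + 9*o^2 - o - 105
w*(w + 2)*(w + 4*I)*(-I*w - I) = -I*w^4 + 4*w^3 - 3*I*w^3 + 12*w^2 - 2*I*w^2 + 8*w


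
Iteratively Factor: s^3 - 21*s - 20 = (s + 4)*(s^2 - 4*s - 5) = (s + 1)*(s + 4)*(s - 5)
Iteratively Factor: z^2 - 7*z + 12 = (z - 4)*(z - 3)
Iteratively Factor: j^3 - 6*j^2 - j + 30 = (j + 2)*(j^2 - 8*j + 15) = (j - 5)*(j + 2)*(j - 3)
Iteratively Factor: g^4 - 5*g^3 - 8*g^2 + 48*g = (g - 4)*(g^3 - g^2 - 12*g) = (g - 4)^2*(g^2 + 3*g) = (g - 4)^2*(g + 3)*(g)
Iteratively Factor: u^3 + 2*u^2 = (u + 2)*(u^2) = u*(u + 2)*(u)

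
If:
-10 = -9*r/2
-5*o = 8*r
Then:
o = -32/9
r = 20/9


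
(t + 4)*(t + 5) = t^2 + 9*t + 20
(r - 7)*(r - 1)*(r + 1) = r^3 - 7*r^2 - r + 7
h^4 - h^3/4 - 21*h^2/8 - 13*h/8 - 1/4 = (h - 2)*(h + 1/4)*(h + 1/2)*(h + 1)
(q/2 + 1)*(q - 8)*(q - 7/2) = q^3/2 - 19*q^2/4 + 5*q/2 + 28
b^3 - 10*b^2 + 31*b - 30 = (b - 5)*(b - 3)*(b - 2)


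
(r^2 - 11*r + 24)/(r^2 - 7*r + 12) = (r - 8)/(r - 4)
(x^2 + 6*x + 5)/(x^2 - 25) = (x + 1)/(x - 5)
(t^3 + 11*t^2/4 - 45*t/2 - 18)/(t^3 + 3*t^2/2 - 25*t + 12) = (4*t + 3)/(2*(2*t - 1))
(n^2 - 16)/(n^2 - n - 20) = (n - 4)/(n - 5)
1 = 1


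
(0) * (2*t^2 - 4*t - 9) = 0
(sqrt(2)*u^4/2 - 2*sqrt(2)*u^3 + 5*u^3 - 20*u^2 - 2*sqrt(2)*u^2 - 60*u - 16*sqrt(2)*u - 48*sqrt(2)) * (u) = sqrt(2)*u^5/2 - 2*sqrt(2)*u^4 + 5*u^4 - 20*u^3 - 2*sqrt(2)*u^3 - 60*u^2 - 16*sqrt(2)*u^2 - 48*sqrt(2)*u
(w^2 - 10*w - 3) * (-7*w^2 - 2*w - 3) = -7*w^4 + 68*w^3 + 38*w^2 + 36*w + 9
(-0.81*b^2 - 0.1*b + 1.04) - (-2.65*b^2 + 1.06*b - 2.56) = 1.84*b^2 - 1.16*b + 3.6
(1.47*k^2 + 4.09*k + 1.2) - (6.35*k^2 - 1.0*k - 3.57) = -4.88*k^2 + 5.09*k + 4.77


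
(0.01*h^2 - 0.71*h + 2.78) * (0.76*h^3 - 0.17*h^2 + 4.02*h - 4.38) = 0.0076*h^5 - 0.5413*h^4 + 2.2737*h^3 - 3.3706*h^2 + 14.2854*h - 12.1764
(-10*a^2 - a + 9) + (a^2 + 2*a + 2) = -9*a^2 + a + 11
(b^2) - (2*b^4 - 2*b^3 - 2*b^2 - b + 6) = -2*b^4 + 2*b^3 + 3*b^2 + b - 6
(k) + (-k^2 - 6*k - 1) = -k^2 - 5*k - 1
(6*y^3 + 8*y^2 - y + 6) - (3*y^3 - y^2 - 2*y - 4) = 3*y^3 + 9*y^2 + y + 10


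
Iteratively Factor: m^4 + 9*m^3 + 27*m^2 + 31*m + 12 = (m + 4)*(m^3 + 5*m^2 + 7*m + 3) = (m + 3)*(m + 4)*(m^2 + 2*m + 1) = (m + 1)*(m + 3)*(m + 4)*(m + 1)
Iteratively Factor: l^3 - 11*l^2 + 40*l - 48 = (l - 4)*(l^2 - 7*l + 12) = (l - 4)*(l - 3)*(l - 4)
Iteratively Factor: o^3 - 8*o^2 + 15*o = (o)*(o^2 - 8*o + 15) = o*(o - 5)*(o - 3)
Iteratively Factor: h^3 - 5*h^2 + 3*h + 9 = (h + 1)*(h^2 - 6*h + 9) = (h - 3)*(h + 1)*(h - 3)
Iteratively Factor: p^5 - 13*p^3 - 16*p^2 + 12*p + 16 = (p + 1)*(p^4 - p^3 - 12*p^2 - 4*p + 16) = (p - 4)*(p + 1)*(p^3 + 3*p^2 - 4) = (p - 4)*(p + 1)*(p + 2)*(p^2 + p - 2) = (p - 4)*(p + 1)*(p + 2)^2*(p - 1)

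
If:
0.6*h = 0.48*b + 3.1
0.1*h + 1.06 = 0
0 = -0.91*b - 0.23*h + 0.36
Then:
No Solution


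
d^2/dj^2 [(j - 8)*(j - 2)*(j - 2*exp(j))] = -2*j^2*exp(j) + 12*j*exp(j) + 6*j + 4*exp(j) - 20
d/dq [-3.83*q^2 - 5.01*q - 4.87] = -7.66*q - 5.01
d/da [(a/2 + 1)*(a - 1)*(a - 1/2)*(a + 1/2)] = 2*a^3 + 3*a^2/2 - 9*a/4 - 1/8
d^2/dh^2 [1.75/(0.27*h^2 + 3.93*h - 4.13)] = (-0.25515*h^2 - 3.71385*h + 1.75*(0.54*h + 3.93)*(1.08*h + 7.86) + 3.90285)/(0.27*h^2 + 3.93*h - 4.13)^3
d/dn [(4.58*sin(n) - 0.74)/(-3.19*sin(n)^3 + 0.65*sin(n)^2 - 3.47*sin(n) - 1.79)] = (29.2204*sin(n)^3 - 10.0588*sin(n)^2 + 0.962*sin(n) - 10.766)*cos(n)/(10.1761*sin(n)^6 - 4.147*sin(n)^5 + 22.5611*sin(n)^4 + 6.9092*sin(n)^3 + 9.7139*sin(n)^2 + 12.4226*sin(n) + 3.2041)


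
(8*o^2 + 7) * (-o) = -8*o^3 - 7*o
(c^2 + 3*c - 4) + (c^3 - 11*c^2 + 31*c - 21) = c^3 - 10*c^2 + 34*c - 25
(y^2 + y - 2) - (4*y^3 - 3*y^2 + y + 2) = -4*y^3 + 4*y^2 - 4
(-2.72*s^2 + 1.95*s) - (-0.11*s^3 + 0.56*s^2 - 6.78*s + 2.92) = 0.11*s^3 - 3.28*s^2 + 8.73*s - 2.92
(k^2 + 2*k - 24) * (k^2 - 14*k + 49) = k^4 - 12*k^3 - 3*k^2 + 434*k - 1176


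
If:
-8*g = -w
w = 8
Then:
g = 1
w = 8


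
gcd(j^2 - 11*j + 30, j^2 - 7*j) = 1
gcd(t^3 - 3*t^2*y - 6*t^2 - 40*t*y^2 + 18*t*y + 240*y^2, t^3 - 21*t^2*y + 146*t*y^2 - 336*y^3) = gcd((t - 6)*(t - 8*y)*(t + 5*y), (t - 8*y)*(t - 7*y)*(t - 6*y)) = -t + 8*y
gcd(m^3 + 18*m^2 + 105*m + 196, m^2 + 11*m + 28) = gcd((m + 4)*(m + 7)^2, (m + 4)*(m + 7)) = m^2 + 11*m + 28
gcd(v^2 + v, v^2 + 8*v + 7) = v + 1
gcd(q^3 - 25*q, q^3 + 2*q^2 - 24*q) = q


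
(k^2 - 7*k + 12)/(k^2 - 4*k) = (k - 3)/k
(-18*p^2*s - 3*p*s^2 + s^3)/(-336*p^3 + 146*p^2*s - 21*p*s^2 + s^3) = s*(3*p + s)/(56*p^2 - 15*p*s + s^2)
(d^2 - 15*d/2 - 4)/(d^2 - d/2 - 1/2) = (d - 8)/(d - 1)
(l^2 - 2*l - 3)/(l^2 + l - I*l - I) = (l - 3)/(l - I)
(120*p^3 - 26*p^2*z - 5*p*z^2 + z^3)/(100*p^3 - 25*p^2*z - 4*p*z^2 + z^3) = (-6*p + z)/(-5*p + z)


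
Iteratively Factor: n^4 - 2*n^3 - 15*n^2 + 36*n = (n)*(n^3 - 2*n^2 - 15*n + 36) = n*(n - 3)*(n^2 + n - 12) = n*(n - 3)*(n + 4)*(n - 3)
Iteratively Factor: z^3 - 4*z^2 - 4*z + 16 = (z + 2)*(z^2 - 6*z + 8) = (z - 2)*(z + 2)*(z - 4)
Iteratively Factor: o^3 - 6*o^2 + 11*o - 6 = (o - 2)*(o^2 - 4*o + 3) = (o - 3)*(o - 2)*(o - 1)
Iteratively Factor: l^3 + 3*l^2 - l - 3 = (l - 1)*(l^2 + 4*l + 3) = (l - 1)*(l + 3)*(l + 1)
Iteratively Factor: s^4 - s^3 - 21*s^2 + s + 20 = (s - 5)*(s^3 + 4*s^2 - s - 4) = (s - 5)*(s - 1)*(s^2 + 5*s + 4) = (s - 5)*(s - 1)*(s + 1)*(s + 4)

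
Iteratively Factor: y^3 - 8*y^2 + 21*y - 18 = (y - 3)*(y^2 - 5*y + 6) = (y - 3)*(y - 2)*(y - 3)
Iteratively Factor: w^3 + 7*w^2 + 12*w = (w + 3)*(w^2 + 4*w) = (w + 3)*(w + 4)*(w)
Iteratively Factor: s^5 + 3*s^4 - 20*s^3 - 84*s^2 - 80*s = (s + 2)*(s^4 + s^3 - 22*s^2 - 40*s) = (s + 2)*(s + 4)*(s^3 - 3*s^2 - 10*s) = (s - 5)*(s + 2)*(s + 4)*(s^2 + 2*s) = (s - 5)*(s + 2)^2*(s + 4)*(s)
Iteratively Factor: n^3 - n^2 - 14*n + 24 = (n - 3)*(n^2 + 2*n - 8) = (n - 3)*(n + 4)*(n - 2)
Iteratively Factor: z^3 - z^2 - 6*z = (z)*(z^2 - z - 6) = z*(z - 3)*(z + 2)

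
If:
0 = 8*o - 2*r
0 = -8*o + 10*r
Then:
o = 0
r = 0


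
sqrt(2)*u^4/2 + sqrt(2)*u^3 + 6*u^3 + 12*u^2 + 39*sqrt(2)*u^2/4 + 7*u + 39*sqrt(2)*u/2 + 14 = (u/2 + sqrt(2))*(u + 2)*(u + 7*sqrt(2)/2)*(sqrt(2)*u + 1)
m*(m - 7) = m^2 - 7*m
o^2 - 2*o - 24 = (o - 6)*(o + 4)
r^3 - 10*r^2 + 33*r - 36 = (r - 4)*(r - 3)^2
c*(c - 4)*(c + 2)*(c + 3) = c^4 + c^3 - 14*c^2 - 24*c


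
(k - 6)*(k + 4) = k^2 - 2*k - 24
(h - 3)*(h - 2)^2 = h^3 - 7*h^2 + 16*h - 12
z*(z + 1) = z^2 + z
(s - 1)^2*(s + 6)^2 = s^4 + 10*s^3 + 13*s^2 - 60*s + 36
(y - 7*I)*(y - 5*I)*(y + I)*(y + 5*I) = y^4 - 6*I*y^3 + 32*y^2 - 150*I*y + 175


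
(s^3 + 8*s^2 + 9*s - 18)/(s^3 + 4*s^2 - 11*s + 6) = (s + 3)/(s - 1)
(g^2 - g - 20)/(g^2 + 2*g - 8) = (g - 5)/(g - 2)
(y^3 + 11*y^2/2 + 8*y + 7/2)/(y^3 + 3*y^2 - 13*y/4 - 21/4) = 2*(y + 1)/(2*y - 3)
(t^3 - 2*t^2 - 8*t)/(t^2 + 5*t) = (t^2 - 2*t - 8)/(t + 5)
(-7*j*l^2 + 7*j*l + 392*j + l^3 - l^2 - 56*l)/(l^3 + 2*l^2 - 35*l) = (-7*j*l + 56*j + l^2 - 8*l)/(l*(l - 5))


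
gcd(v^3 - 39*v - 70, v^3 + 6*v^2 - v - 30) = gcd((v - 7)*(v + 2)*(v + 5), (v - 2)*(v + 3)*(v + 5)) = v + 5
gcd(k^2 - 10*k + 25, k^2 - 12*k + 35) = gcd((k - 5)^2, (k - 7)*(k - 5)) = k - 5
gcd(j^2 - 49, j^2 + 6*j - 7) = j + 7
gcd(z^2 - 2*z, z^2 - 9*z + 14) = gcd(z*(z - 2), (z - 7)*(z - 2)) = z - 2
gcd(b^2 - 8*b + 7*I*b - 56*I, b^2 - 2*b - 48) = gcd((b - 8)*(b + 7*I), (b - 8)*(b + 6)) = b - 8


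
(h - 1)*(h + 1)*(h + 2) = h^3 + 2*h^2 - h - 2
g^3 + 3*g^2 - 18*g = g*(g - 3)*(g + 6)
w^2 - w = w*(w - 1)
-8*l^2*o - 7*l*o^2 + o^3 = o*(-8*l + o)*(l + o)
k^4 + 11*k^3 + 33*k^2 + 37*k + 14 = (k + 1)^2*(k + 2)*(k + 7)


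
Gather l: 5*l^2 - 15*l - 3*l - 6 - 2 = 5*l^2 - 18*l - 8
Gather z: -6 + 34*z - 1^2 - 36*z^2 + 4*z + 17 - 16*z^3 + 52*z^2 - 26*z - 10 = -16*z^3 + 16*z^2 + 12*z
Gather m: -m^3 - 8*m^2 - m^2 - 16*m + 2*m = -m^3 - 9*m^2 - 14*m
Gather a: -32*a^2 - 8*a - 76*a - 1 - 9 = -32*a^2 - 84*a - 10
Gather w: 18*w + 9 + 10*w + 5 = 28*w + 14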